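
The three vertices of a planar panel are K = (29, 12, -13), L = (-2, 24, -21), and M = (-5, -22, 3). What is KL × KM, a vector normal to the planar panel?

(-80, 768, 1462)

KL = (-31, 12, -8)
KM = (-34, -34, 16)
i: 12·16 - (-8)·(-34) = 192 - 272 = -80
j: (-8)·(-34) - (-31)·16 = 272 - (-496) = 768
k: (-31)·(-34) - 12·(-34) = 1054 - (-408) = 1462
KL × KM = (-80, 768, 1462)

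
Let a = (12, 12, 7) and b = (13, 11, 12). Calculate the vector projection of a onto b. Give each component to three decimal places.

a · b = 12·13 + 12·11 + 7·12 = 156 + 132 + 84 = 372
|b|² = 169 + 121 + 144 = 434
proj_b a = (372/434) · (13, 11, 12) ≈ (11.143, 9.429, 10.286)

(11.143, 9.429, 10.286)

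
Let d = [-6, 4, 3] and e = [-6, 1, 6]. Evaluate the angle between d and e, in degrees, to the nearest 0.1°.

29.6

d · e = (-6)·(-6) + 4·1 + 3·6 = 36 + 4 + 18 = 58
|d|² = 36 + 16 + 9 = 61,  |d| = √61 ≈ 7.810250
|e|² = 36 + 1 + 36 = 73,  |e| = √73 ≈ 8.544004
cos θ = 58 / (7.810250 · 8.544004) ≈ 0.86916
θ = arccos(0.86916) ≈ 29.6°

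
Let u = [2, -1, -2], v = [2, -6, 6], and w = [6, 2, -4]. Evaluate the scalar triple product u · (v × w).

-100

v × w:
i: (-6)·(-4) - 6·2 = 24 - 12 = 12
j: 6·6 - 2·(-4) = 36 - (-8) = 44
k: 2·2 - (-6)·6 = 4 - (-36) = 40
v × w = (12, 44, 40)
u · (v × w) = 2·12 + (-1)·44 + (-2)·40 = 24 - 44 - 80 = -100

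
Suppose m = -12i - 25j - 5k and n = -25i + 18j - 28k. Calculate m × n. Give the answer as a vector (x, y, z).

i: (-25)·(-28) - (-5)·18 = 700 - (-90) = 790
j: (-5)·(-25) - (-12)·(-28) = 125 - 336 = -211
k: (-12)·18 - (-25)·(-25) = -216 - 625 = -841
m × n = (790, -211, -841)

(790, -211, -841)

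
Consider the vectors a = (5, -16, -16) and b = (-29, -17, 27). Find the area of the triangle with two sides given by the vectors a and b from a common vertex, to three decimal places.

i: (-16)·27 - (-16)·(-17) = -432 - 272 = -704
j: (-16)·(-29) - 5·27 = 464 - 135 = 329
k: 5·(-17) - (-16)·(-29) = -85 - 464 = -549
a × b = (-704, 329, -549)
|a × b| = √((-704)² + 329² + (-549)²) = √905258 ≈ 951.4505
area = ½ · 951.4505 ≈ 475.725

475.725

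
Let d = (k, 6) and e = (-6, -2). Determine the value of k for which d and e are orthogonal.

d · e = k·(-6) + 6·(-2) = -12 - 6k
Set equal to 0: -6k = 12, so k = -2.

-2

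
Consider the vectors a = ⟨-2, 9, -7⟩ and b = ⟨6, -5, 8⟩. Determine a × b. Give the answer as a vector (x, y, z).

(37, -26, -44)

i: 9·8 - (-7)·(-5) = 72 - 35 = 37
j: (-7)·6 - (-2)·8 = -42 - (-16) = -26
k: (-2)·(-5) - 9·6 = 10 - 54 = -44
a × b = (37, -26, -44)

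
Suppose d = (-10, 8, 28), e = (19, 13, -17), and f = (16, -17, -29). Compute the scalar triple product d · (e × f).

-5976

e × f:
i: 13·(-29) - (-17)·(-17) = -377 - 289 = -666
j: (-17)·16 - 19·(-29) = -272 - (-551) = 279
k: 19·(-17) - 13·16 = -323 - 208 = -531
e × f = (-666, 279, -531)
d · (e × f) = (-10)·(-666) + 8·279 + 28·(-531) = 6660 + 2232 - 14868 = -5976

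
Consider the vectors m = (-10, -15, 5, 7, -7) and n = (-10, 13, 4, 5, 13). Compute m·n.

m · n = (-10)·(-10) + (-15)·13 + 5·4 + 7·5 + (-7)·13 = 100 - 195 + 20 + 35 - 91 = -131

-131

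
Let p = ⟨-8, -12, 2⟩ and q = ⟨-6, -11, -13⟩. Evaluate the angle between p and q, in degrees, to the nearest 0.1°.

54.1

p · q = (-8)·(-6) + (-12)·(-11) + 2·(-13) = 48 + 132 - 26 = 154
|p|² = 64 + 144 + 4 = 212,  |p| = √212 ≈ 14.560220
|q|² = 36 + 121 + 169 = 326,  |q| = √326 ≈ 18.055470
cos θ = 154 / (14.560220 · 18.055470) ≈ 0.58579
θ = arccos(0.58579) ≈ 54.1°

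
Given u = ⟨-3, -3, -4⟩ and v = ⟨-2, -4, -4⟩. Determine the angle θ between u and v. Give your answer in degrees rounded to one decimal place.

u · v = (-3)·(-2) + (-3)·(-4) + (-4)·(-4) = 6 + 12 + 16 = 34
|u|² = 9 + 9 + 16 = 34,  |u| = √34 ≈ 5.830952
|v|² = 4 + 16 + 16 = 36,  |v| = √36 ≈ 6.000000
cos θ = 34 / (5.830952 · 6.000000) ≈ 0.97183
θ = arccos(0.97183) ≈ 13.6°

13.6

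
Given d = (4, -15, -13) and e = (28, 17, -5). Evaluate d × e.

(296, -344, 488)

i: (-15)·(-5) - (-13)·17 = 75 - (-221) = 296
j: (-13)·28 - 4·(-5) = -364 - (-20) = -344
k: 4·17 - (-15)·28 = 68 - (-420) = 488
d × e = (296, -344, 488)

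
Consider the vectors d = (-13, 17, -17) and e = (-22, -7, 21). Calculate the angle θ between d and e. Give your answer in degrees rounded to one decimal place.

d · e = (-13)·(-22) + 17·(-7) + (-17)·21 = 286 - 119 - 357 = -190
|d|² = 169 + 289 + 289 = 747,  |d| = √747 ≈ 27.331301
|e|² = 484 + 49 + 441 = 974,  |e| = √974 ≈ 31.208973
cos θ = -190 / (27.331301 · 31.208973) ≈ -0.22275
θ = arccos(-0.22275) ≈ 102.9°

102.9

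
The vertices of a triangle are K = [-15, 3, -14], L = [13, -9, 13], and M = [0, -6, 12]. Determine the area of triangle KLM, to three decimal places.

KL = (28, -12, 27),  KM = (15, -9, 26)
i: (-12)·26 - 27·(-9) = -312 - (-243) = -69
j: 27·15 - 28·26 = 405 - 728 = -323
k: 28·(-9) - (-12)·15 = -252 - (-180) = -72
KL × KM = (-69, -323, -72)
|KL × KM| = √114274 ≈ 338.0444
area = ½ · 338.0444 ≈ 169.022

169.022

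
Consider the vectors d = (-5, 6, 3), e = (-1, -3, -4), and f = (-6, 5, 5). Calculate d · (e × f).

80

e × f:
i: (-3)·5 - (-4)·5 = -15 - (-20) = 5
j: (-4)·(-6) - (-1)·5 = 24 - (-5) = 29
k: (-1)·5 - (-3)·(-6) = -5 - 18 = -23
e × f = (5, 29, -23)
d · (e × f) = (-5)·5 + 6·29 + 3·(-23) = -25 + 174 - 69 = 80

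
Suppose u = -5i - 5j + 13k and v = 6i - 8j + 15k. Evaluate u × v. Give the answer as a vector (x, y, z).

(29, 153, 70)

i: (-5)·15 - 13·(-8) = -75 - (-104) = 29
j: 13·6 - (-5)·15 = 78 - (-75) = 153
k: (-5)·(-8) - (-5)·6 = 40 - (-30) = 70
u × v = (29, 153, 70)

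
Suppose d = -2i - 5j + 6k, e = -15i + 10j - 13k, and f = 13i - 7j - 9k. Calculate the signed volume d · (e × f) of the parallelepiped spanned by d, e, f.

1732

e × f:
i: 10·(-9) - (-13)·(-7) = -90 - 91 = -181
j: (-13)·13 - (-15)·(-9) = -169 - 135 = -304
k: (-15)·(-7) - 10·13 = 105 - 130 = -25
e × f = (-181, -304, -25)
d · (e × f) = (-2)·(-181) + (-5)·(-304) + 6·(-25) = 362 + 1520 - 150 = 1732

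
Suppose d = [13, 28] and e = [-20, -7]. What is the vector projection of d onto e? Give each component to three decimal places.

d · e = 13·(-20) + 28·(-7) = -260 - 196 = -456
|e|² = 400 + 49 = 449
proj_e d = (-456/449) · (-20, -7) ≈ (20.312, 7.109)

(20.312, 7.109)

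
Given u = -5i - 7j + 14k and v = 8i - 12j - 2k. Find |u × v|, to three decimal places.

238.713

i: (-7)·(-2) - 14·(-12) = 14 - (-168) = 182
j: 14·8 - (-5)·(-2) = 112 - 10 = 102
k: (-5)·(-12) - (-7)·8 = 60 - (-56) = 116
u × v = (182, 102, 116)
|u × v| = √(182² + 102² + 116²) = √56984 ≈ 238.7132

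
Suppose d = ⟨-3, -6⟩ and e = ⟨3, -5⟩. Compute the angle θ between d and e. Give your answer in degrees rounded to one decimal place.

57.5

d · e = (-3)·3 + (-6)·(-5) = -9 + 30 = 21
|d|² = 9 + 36 = 45,  |d| = √45 ≈ 6.708204
|e|² = 9 + 25 = 34,  |e| = √34 ≈ 5.830952
cos θ = 21 / (6.708204 · 5.830952) ≈ 0.53688
θ = arccos(0.53688) ≈ 57.5°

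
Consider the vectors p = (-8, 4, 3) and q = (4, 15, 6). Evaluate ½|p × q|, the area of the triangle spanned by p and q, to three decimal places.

i: 4·6 - 3·15 = 24 - 45 = -21
j: 3·4 - (-8)·6 = 12 - (-48) = 60
k: (-8)·15 - 4·4 = -120 - 16 = -136
p × q = (-21, 60, -136)
|p × q| = √((-21)² + 60² + (-136)²) = √22537 ≈ 150.1233
area = ½ · 150.1233 ≈ 75.062

75.062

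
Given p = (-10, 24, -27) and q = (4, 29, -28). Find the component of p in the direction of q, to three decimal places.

34.856

p · q = (-10)·4 + 24·29 + (-27)·(-28) = -40 + 696 + 756 = 1412
|q| = √(16 + 841 + 784) = √1641 ≈ 40.5093
comp_q p = 1412 / √1641 ≈ 34.856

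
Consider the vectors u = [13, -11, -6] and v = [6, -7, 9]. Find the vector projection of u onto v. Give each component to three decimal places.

u · v = 13·6 + (-11)·(-7) + (-6)·9 = 78 + 77 - 54 = 101
|v|² = 36 + 49 + 81 = 166
proj_v u = (101/166) · (6, -7, 9) ≈ (3.651, -4.259, 5.476)

(3.651, -4.259, 5.476)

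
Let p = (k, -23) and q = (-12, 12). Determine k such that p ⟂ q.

p · q = k·(-12) + (-23)·12 = -276 - 12k
Set equal to 0: -12k = 276, so k = -23.

-23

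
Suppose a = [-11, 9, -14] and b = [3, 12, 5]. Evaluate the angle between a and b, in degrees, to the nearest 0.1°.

88.9

a · b = (-11)·3 + 9·12 + (-14)·5 = -33 + 108 - 70 = 5
|a|² = 121 + 81 + 196 = 398,  |a| = √398 ≈ 19.949937
|b|² = 9 + 144 + 25 = 178,  |b| = √178 ≈ 13.341664
cos θ = 5 / (19.949937 · 13.341664) ≈ 0.01879
θ = arccos(0.01879) ≈ 88.9°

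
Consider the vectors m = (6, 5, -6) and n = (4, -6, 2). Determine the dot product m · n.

-18

m · n = 6·4 + 5·(-6) + (-6)·2 = 24 - 30 - 12 = -18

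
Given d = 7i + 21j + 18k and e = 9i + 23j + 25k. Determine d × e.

i: 21·25 - 18·23 = 525 - 414 = 111
j: 18·9 - 7·25 = 162 - 175 = -13
k: 7·23 - 21·9 = 161 - 189 = -28
d × e = (111, -13, -28)

(111, -13, -28)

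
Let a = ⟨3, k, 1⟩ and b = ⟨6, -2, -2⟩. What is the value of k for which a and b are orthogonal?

a · b = 3·6 + k·(-2) + 1·(-2) = 16 - 2k
Set equal to 0: -2k = -16, so k = 8.

8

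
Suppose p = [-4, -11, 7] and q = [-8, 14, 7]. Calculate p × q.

i: (-11)·7 - 7·14 = -77 - 98 = -175
j: 7·(-8) - (-4)·7 = -56 - (-28) = -28
k: (-4)·14 - (-11)·(-8) = -56 - 88 = -144
p × q = (-175, -28, -144)

(-175, -28, -144)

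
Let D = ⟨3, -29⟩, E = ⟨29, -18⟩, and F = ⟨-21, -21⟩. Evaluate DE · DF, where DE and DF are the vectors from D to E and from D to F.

DE = E − D = (26, 11)
DF = F − D = (-24, 8)
DE · DF = 26·(-24) + 11·8 = -624 + 88 = -536

-536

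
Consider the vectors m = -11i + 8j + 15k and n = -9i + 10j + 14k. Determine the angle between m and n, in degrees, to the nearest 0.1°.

m · n = (-11)·(-9) + 8·10 + 15·14 = 99 + 80 + 210 = 389
|m|² = 121 + 64 + 225 = 410,  |m| = √410 ≈ 20.248457
|n|² = 81 + 100 + 196 = 377,  |n| = √377 ≈ 19.416488
cos θ = 389 / (20.248457 · 19.416488) ≈ 0.98943
θ = arccos(0.98943) ≈ 8.3°

8.3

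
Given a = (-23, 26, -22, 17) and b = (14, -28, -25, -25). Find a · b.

a · b = (-23)·14 + 26·(-28) + (-22)·(-25) + 17·(-25) = -322 - 728 + 550 - 425 = -925

-925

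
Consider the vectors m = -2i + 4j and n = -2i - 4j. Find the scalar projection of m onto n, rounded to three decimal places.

-2.683

m · n = (-2)·(-2) + 4·(-4) = 4 - 16 = -12
|n| = √(4 + 16) = √20 ≈ 4.4721
comp_n m = -12 / √20 ≈ -2.683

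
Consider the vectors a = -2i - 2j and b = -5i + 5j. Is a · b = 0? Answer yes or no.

yes

a · b = (-2)·(-5) + (-2)·5 = 10 - 10 = 0
Zero, so the vectors are orthogonal.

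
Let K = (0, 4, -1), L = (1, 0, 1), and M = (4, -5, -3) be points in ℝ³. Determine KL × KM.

(26, 10, 7)

KL = (1, -4, 2)
KM = (4, -9, -2)
i: (-4)·(-2) - 2·(-9) = 8 - (-18) = 26
j: 2·4 - 1·(-2) = 8 - (-2) = 10
k: 1·(-9) - (-4)·4 = -9 - (-16) = 7
KL × KM = (26, 10, 7)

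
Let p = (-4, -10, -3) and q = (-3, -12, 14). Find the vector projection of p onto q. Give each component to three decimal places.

p · q = (-4)·(-3) + (-10)·(-12) + (-3)·14 = 12 + 120 - 42 = 90
|q|² = 9 + 144 + 196 = 349
proj_q p = (90/349) · (-3, -12, 14) ≈ (-0.774, -3.095, 3.610)

(-0.774, -3.095, 3.610)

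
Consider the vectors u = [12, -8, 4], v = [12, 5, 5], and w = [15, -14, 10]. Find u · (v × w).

828

v × w:
i: 5·10 - 5·(-14) = 50 - (-70) = 120
j: 5·15 - 12·10 = 75 - 120 = -45
k: 12·(-14) - 5·15 = -168 - 75 = -243
v × w = (120, -45, -243)
u · (v × w) = 12·120 + (-8)·(-45) + 4·(-243) = 1440 + 360 - 972 = 828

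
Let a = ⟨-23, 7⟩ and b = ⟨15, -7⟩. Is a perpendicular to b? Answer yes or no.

no

a · b = (-23)·15 + 7·(-7) = -345 - 49 = -394
Nonzero, so the vectors are not orthogonal.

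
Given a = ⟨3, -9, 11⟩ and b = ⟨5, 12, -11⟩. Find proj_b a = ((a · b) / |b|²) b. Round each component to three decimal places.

a · b = 3·5 + (-9)·12 + 11·(-11) = 15 - 108 - 121 = -214
|b|² = 25 + 144 + 121 = 290
proj_b a = (-214/290) · (5, 12, -11) ≈ (-3.690, -8.855, 8.117)

(-3.690, -8.855, 8.117)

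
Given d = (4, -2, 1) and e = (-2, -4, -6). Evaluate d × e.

(16, 22, -20)

i: (-2)·(-6) - 1·(-4) = 12 - (-4) = 16
j: 1·(-2) - 4·(-6) = -2 - (-24) = 22
k: 4·(-4) - (-2)·(-2) = -16 - 4 = -20
d × e = (16, 22, -20)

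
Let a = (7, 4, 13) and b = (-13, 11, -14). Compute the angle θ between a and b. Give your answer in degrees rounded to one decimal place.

a · b = 7·(-13) + 4·11 + 13·(-14) = -91 + 44 - 182 = -229
|a|² = 49 + 16 + 169 = 234,  |a| = √234 ≈ 15.297059
|b|² = 169 + 121 + 196 = 486,  |b| = √486 ≈ 22.045408
cos θ = -229 / (15.297059 · 22.045408) ≈ -0.67906
θ = arccos(-0.67906) ≈ 132.8°

132.8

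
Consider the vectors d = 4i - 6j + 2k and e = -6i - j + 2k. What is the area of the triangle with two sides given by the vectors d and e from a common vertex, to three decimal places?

22.913

i: (-6)·2 - 2·(-1) = -12 - (-2) = -10
j: 2·(-6) - 4·2 = -12 - 8 = -20
k: 4·(-1) - (-6)·(-6) = -4 - 36 = -40
d × e = (-10, -20, -40)
|d × e| = √((-10)² + (-20)² + (-40)²) = √2100 ≈ 45.8258
area = ½ · 45.8258 ≈ 22.913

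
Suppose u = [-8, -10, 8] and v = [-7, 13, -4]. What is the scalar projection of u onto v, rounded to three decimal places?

u · v = (-8)·(-7) + (-10)·13 + 8·(-4) = 56 - 130 - 32 = -106
|v| = √(49 + 169 + 16) = √234 ≈ 15.2971
comp_v u = -106 / √234 ≈ -6.929

-6.929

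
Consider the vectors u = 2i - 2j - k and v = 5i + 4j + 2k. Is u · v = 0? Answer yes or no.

u · v = 2·5 + (-2)·4 + (-1)·2 = 10 - 8 - 2 = 0
Zero, so the vectors are orthogonal.

yes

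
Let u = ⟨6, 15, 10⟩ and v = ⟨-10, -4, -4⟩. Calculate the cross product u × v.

(-20, -76, 126)

i: 15·(-4) - 10·(-4) = -60 - (-40) = -20
j: 10·(-10) - 6·(-4) = -100 - (-24) = -76
k: 6·(-4) - 15·(-10) = -24 - (-150) = 126
u × v = (-20, -76, 126)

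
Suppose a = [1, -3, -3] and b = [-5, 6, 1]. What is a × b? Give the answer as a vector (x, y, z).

i: (-3)·1 - (-3)·6 = -3 - (-18) = 15
j: (-3)·(-5) - 1·1 = 15 - 1 = 14
k: 1·6 - (-3)·(-5) = 6 - 15 = -9
a × b = (15, 14, -9)

(15, 14, -9)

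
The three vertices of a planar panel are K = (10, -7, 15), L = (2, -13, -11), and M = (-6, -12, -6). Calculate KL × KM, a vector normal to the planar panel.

KL = (-8, -6, -26)
KM = (-16, -5, -21)
i: (-6)·(-21) - (-26)·(-5) = 126 - 130 = -4
j: (-26)·(-16) - (-8)·(-21) = 416 - 168 = 248
k: (-8)·(-5) - (-6)·(-16) = 40 - 96 = -56
KL × KM = (-4, 248, -56)

(-4, 248, -56)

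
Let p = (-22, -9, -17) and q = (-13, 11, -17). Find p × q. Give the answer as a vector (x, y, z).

i: (-9)·(-17) - (-17)·11 = 153 - (-187) = 340
j: (-17)·(-13) - (-22)·(-17) = 221 - 374 = -153
k: (-22)·11 - (-9)·(-13) = -242 - 117 = -359
p × q = (340, -153, -359)

(340, -153, -359)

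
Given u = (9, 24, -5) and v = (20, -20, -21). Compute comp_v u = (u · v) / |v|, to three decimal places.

-5.535

u · v = 9·20 + 24·(-20) + (-5)·(-21) = 180 - 480 + 105 = -195
|v| = √(400 + 400 + 441) = √1241 ≈ 35.2278
comp_v u = -195 / √1241 ≈ -5.535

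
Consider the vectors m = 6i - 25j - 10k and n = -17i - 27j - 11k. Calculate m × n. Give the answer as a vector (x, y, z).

(5, 236, -587)

i: (-25)·(-11) - (-10)·(-27) = 275 - 270 = 5
j: (-10)·(-17) - 6·(-11) = 170 - (-66) = 236
k: 6·(-27) - (-25)·(-17) = -162 - 425 = -587
m × n = (5, 236, -587)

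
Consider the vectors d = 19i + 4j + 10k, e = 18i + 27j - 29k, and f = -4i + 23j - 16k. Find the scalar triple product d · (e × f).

e × f:
i: 27·(-16) - (-29)·23 = -432 - (-667) = 235
j: (-29)·(-4) - 18·(-16) = 116 - (-288) = 404
k: 18·23 - 27·(-4) = 414 - (-108) = 522
e × f = (235, 404, 522)
d · (e × f) = 19·235 + 4·404 + 10·522 = 4465 + 1616 + 5220 = 11301

11301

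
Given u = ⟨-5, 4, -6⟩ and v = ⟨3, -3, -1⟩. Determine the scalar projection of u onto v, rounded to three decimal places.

-4.818

u · v = (-5)·3 + 4·(-3) + (-6)·(-1) = -15 - 12 + 6 = -21
|v| = √(9 + 9 + 1) = √19 ≈ 4.3589
comp_v u = -21 / √19 ≈ -4.818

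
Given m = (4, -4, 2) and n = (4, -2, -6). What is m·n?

12

m · n = 4·4 + (-4)·(-2) + 2·(-6) = 16 + 8 - 12 = 12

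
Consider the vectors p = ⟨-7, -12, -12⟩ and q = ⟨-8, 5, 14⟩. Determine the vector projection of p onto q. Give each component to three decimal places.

(4.828, -3.018, -8.449)

p · q = (-7)·(-8) + (-12)·5 + (-12)·14 = 56 - 60 - 168 = -172
|q|² = 64 + 25 + 196 = 285
proj_q p = (-172/285) · (-8, 5, 14) ≈ (4.828, -3.018, -8.449)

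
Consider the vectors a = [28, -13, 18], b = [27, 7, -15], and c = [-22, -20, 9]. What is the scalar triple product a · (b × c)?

b × c:
i: 7·9 - (-15)·(-20) = 63 - 300 = -237
j: (-15)·(-22) - 27·9 = 330 - 243 = 87
k: 27·(-20) - 7·(-22) = -540 - (-154) = -386
b × c = (-237, 87, -386)
a · (b × c) = 28·(-237) + (-13)·87 + 18·(-386) = -6636 - 1131 - 6948 = -14715

-14715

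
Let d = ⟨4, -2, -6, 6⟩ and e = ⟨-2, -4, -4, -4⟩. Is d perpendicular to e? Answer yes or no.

yes

d · e = 4·(-2) + (-2)·(-4) + (-6)·(-4) + 6·(-4) = -8 + 8 + 24 - 24 = 0
Zero, so the vectors are orthogonal.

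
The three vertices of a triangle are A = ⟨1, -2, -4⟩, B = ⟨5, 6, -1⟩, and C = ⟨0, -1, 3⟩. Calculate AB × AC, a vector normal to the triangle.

AB = (4, 8, 3)
AC = (-1, 1, 7)
i: 8·7 - 3·1 = 56 - 3 = 53
j: 3·(-1) - 4·7 = -3 - 28 = -31
k: 4·1 - 8·(-1) = 4 - (-8) = 12
AB × AC = (53, -31, 12)

(53, -31, 12)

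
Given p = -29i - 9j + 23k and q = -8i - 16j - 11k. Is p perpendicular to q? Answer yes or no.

no

p · q = (-29)·(-8) + (-9)·(-16) + 23·(-11) = 232 + 144 - 253 = 123
Nonzero, so the vectors are not orthogonal.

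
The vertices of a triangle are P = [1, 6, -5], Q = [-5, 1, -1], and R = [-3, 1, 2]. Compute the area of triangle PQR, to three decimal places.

PQ = (-6, -5, 4),  PR = (-4, -5, 7)
i: (-5)·7 - 4·(-5) = -35 - (-20) = -15
j: 4·(-4) - (-6)·7 = -16 - (-42) = 26
k: (-6)·(-5) - (-5)·(-4) = 30 - 20 = 10
PQ × PR = (-15, 26, 10)
|PQ × PR| = √1001 ≈ 31.6386
area = ½ · 31.6386 ≈ 15.819

15.819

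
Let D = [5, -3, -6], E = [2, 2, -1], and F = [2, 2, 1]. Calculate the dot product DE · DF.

DE = E − D = (-3, 5, 5)
DF = F − D = (-3, 5, 7)
DE · DF = (-3)·(-3) + 5·5 + 5·7 = 9 + 25 + 35 = 69

69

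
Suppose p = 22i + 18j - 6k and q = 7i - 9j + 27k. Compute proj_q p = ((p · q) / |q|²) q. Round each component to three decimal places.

(-1.385, 1.781, -5.343)

p · q = 22·7 + 18·(-9) + (-6)·27 = 154 - 162 - 162 = -170
|q|² = 49 + 81 + 729 = 859
proj_q p = (-170/859) · (7, -9, 27) ≈ (-1.385, 1.781, -5.343)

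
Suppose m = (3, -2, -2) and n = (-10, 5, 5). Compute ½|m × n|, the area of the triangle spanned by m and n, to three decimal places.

i: (-2)·5 - (-2)·5 = -10 - (-10) = 0
j: (-2)·(-10) - 3·5 = 20 - 15 = 5
k: 3·5 - (-2)·(-10) = 15 - 20 = -5
m × n = (0, 5, -5)
|m × n| = √(0² + 5² + (-5)²) = √50 ≈ 7.0711
area = ½ · 7.0711 ≈ 3.536

3.536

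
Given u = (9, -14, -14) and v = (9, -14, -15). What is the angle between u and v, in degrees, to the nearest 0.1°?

u · v = 9·9 + (-14)·(-14) + (-14)·(-15) = 81 + 196 + 210 = 487
|u|² = 81 + 196 + 196 = 473,  |u| = √473 ≈ 21.748563
|v|² = 81 + 196 + 225 = 502,  |v| = √502 ≈ 22.405357
cos θ = 487 / (21.748563 · 22.405357) ≈ 0.99942
θ = arccos(0.99942) ≈ 2.0°

2.0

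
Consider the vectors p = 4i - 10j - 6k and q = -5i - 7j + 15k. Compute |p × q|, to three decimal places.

209.399

i: (-10)·15 - (-6)·(-7) = -150 - 42 = -192
j: (-6)·(-5) - 4·15 = 30 - 60 = -30
k: 4·(-7) - (-10)·(-5) = -28 - 50 = -78
p × q = (-192, -30, -78)
|p × q| = √((-192)² + (-30)² + (-78)²) = √43848 ≈ 209.3991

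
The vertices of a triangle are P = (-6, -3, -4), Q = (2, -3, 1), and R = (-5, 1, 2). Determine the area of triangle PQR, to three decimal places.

PQ = (8, 0, 5),  PR = (1, 4, 6)
i: 0·6 - 5·4 = 0 - 20 = -20
j: 5·1 - 8·6 = 5 - 48 = -43
k: 8·4 - 0·1 = 32 - 0 = 32
PQ × PR = (-20, -43, 32)
|PQ × PR| = √3273 ≈ 57.2101
area = ½ · 57.2101 ≈ 28.605

28.605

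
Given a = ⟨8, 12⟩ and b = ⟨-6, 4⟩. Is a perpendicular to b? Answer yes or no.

yes

a · b = 8·(-6) + 12·4 = -48 + 48 = 0
Zero, so the vectors are orthogonal.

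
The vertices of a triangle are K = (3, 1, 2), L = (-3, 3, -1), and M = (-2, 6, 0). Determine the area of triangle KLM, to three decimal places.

KL = (-6, 2, -3),  KM = (-5, 5, -2)
i: 2·(-2) - (-3)·5 = -4 - (-15) = 11
j: (-3)·(-5) - (-6)·(-2) = 15 - 12 = 3
k: (-6)·5 - 2·(-5) = -30 - (-10) = -20
KL × KM = (11, 3, -20)
|KL × KM| = √530 ≈ 23.0217
area = ½ · 23.0217 ≈ 11.511

11.511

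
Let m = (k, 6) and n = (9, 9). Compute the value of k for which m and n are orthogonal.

m · n = k·9 + 6·9 = 54 + 9k
Set equal to 0: 9k = -54, so k = -6.

-6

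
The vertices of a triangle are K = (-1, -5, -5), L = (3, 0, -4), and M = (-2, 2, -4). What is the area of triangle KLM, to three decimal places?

16.718

KL = (4, 5, 1),  KM = (-1, 7, 1)
i: 5·1 - 1·7 = 5 - 7 = -2
j: 1·(-1) - 4·1 = -1 - 4 = -5
k: 4·7 - 5·(-1) = 28 - (-5) = 33
KL × KM = (-2, -5, 33)
|KL × KM| = √1118 ≈ 33.4365
area = ½ · 33.4365 ≈ 16.718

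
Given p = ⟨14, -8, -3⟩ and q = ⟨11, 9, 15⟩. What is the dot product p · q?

p · q = 14·11 + (-8)·9 + (-3)·15 = 154 - 72 - 45 = 37

37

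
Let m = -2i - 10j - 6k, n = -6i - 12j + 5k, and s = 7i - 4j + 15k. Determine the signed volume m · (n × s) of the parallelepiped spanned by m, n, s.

n × s:
i: (-12)·15 - 5·(-4) = -180 - (-20) = -160
j: 5·7 - (-6)·15 = 35 - (-90) = 125
k: (-6)·(-4) - (-12)·7 = 24 - (-84) = 108
n × s = (-160, 125, 108)
m · (n × s) = (-2)·(-160) + (-10)·125 + (-6)·108 = 320 - 1250 - 648 = -1578

-1578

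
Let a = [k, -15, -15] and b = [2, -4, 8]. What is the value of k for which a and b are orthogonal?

30

a · b = k·2 + (-15)·(-4) + (-15)·8 = -60 + 2k
Set equal to 0: 2k = 60, so k = 30.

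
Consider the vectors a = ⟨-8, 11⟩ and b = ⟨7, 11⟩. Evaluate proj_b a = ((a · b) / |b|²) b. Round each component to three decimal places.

a · b = (-8)·7 + 11·11 = -56 + 121 = 65
|b|² = 49 + 121 = 170
proj_b a = (65/170) · (7, 11) ≈ (2.676, 4.206)

(2.676, 4.206)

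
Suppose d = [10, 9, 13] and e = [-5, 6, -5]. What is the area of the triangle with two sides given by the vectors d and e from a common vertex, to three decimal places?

81.208

i: 9·(-5) - 13·6 = -45 - 78 = -123
j: 13·(-5) - 10·(-5) = -65 - (-50) = -15
k: 10·6 - 9·(-5) = 60 - (-45) = 105
d × e = (-123, -15, 105)
|d × e| = √((-123)² + (-15)² + 105²) = √26379 ≈ 162.4161
area = ½ · 162.4161 ≈ 81.208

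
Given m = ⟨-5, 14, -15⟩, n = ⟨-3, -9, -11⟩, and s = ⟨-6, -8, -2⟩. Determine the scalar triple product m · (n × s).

1640

n × s:
i: (-9)·(-2) - (-11)·(-8) = 18 - 88 = -70
j: (-11)·(-6) - (-3)·(-2) = 66 - 6 = 60
k: (-3)·(-8) - (-9)·(-6) = 24 - 54 = -30
n × s = (-70, 60, -30)
m · (n × s) = (-5)·(-70) + 14·60 + (-15)·(-30) = 350 + 840 + 450 = 1640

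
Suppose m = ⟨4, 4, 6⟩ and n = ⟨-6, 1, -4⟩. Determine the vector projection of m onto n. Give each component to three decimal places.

(4.981, -0.830, 3.321)

m · n = 4·(-6) + 4·1 + 6·(-4) = -24 + 4 - 24 = -44
|n|² = 36 + 1 + 16 = 53
proj_n m = (-44/53) · (-6, 1, -4) ≈ (4.981, -0.830, 3.321)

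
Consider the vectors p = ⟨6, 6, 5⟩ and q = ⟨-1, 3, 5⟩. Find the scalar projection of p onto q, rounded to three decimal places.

6.254

p · q = 6·(-1) + 6·3 + 5·5 = -6 + 18 + 25 = 37
|q| = √(1 + 9 + 25) = √35 ≈ 5.9161
comp_q p = 37 / √35 ≈ 6.254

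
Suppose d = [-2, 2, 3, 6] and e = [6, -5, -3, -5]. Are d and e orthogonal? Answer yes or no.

d · e = (-2)·6 + 2·(-5) + 3·(-3) + 6·(-5) = -12 - 10 - 9 - 30 = -61
Nonzero, so the vectors are not orthogonal.

no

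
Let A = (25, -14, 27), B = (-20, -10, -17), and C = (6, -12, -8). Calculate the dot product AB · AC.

AB = B − A = (-45, 4, -44)
AC = C − A = (-19, 2, -35)
AB · AC = (-45)·(-19) + 4·2 + (-44)·(-35) = 855 + 8 + 1540 = 2403

2403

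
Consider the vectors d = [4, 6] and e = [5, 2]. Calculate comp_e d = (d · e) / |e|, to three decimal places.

d · e = 4·5 + 6·2 = 20 + 12 = 32
|e| = √(25 + 4) = √29 ≈ 5.3852
comp_e d = 32 / √29 ≈ 5.942

5.942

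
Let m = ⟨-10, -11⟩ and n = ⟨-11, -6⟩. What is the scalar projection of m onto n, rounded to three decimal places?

m · n = (-10)·(-11) + (-11)·(-6) = 110 + 66 = 176
|n| = √(121 + 36) = √157 ≈ 12.5300
comp_n m = 176 / √157 ≈ 14.046

14.046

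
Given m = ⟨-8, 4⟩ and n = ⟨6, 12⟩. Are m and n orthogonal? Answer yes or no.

m · n = (-8)·6 + 4·12 = -48 + 48 = 0
Zero, so the vectors are orthogonal.

yes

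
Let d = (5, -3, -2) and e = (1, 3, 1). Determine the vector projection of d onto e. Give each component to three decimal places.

(-0.545, -1.636, -0.545)

d · e = 5·1 + (-3)·3 + (-2)·1 = 5 - 9 - 2 = -6
|e|² = 1 + 9 + 1 = 11
proj_e d = (-6/11) · (1, 3, 1) ≈ (-0.545, -1.636, -0.545)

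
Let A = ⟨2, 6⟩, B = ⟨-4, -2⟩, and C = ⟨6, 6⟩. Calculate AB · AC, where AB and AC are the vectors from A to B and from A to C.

-24

AB = B − A = (-6, -8)
AC = C − A = (4, 0)
AB · AC = (-6)·4 + (-8)·0 = -24 + 0 = -24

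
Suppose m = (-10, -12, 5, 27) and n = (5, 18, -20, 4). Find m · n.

m · n = (-10)·5 + (-12)·18 + 5·(-20) + 27·4 = -50 - 216 - 100 + 108 = -258

-258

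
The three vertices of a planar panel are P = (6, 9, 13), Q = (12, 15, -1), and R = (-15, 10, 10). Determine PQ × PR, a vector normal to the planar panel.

PQ = (6, 6, -14)
PR = (-21, 1, -3)
i: 6·(-3) - (-14)·1 = -18 - (-14) = -4
j: (-14)·(-21) - 6·(-3) = 294 - (-18) = 312
k: 6·1 - 6·(-21) = 6 - (-126) = 132
PQ × PR = (-4, 312, 132)

(-4, 312, 132)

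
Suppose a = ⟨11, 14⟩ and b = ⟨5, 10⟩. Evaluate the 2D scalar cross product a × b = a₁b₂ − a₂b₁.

40

11·10 - 14·5 = 110 - 70 = 40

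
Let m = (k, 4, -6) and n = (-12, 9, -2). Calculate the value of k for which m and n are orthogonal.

4

m · n = k·(-12) + 4·9 + (-6)·(-2) = 48 - 12k
Set equal to 0: -12k = -48, so k = 4.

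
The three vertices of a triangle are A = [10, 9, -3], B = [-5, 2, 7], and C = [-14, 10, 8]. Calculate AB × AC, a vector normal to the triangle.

AB = (-15, -7, 10)
AC = (-24, 1, 11)
i: (-7)·11 - 10·1 = -77 - 10 = -87
j: 10·(-24) - (-15)·11 = -240 - (-165) = -75
k: (-15)·1 - (-7)·(-24) = -15 - 168 = -183
AB × AC = (-87, -75, -183)

(-87, -75, -183)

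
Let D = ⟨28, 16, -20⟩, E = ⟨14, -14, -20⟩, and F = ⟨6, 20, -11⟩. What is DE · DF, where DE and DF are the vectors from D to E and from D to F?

188

DE = E − D = (-14, -30, 0)
DF = F − D = (-22, 4, 9)
DE · DF = (-14)·(-22) + (-30)·4 + 0·9 = 308 - 120 + 0 = 188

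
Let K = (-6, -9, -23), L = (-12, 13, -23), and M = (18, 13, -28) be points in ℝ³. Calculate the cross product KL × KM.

KL = (-6, 22, 0)
KM = (24, 22, -5)
i: 22·(-5) - 0·22 = -110 - 0 = -110
j: 0·24 - (-6)·(-5) = 0 - 30 = -30
k: (-6)·22 - 22·24 = -132 - 528 = -660
KL × KM = (-110, -30, -660)

(-110, -30, -660)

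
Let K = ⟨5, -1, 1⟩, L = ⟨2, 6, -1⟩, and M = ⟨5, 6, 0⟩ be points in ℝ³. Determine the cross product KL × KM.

(7, -3, -21)

KL = (-3, 7, -2)
KM = (0, 7, -1)
i: 7·(-1) - (-2)·7 = -7 - (-14) = 7
j: (-2)·0 - (-3)·(-1) = 0 - 3 = -3
k: (-3)·7 - 7·0 = -21 - 0 = -21
KL × KM = (7, -3, -21)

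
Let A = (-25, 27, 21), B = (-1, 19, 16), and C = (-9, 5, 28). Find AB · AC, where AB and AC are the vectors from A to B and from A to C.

525

AB = B − A = (24, -8, -5)
AC = C − A = (16, -22, 7)
AB · AC = 24·16 + (-8)·(-22) + (-5)·7 = 384 + 176 - 35 = 525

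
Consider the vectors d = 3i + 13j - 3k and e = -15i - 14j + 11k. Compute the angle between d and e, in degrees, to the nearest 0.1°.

d · e = 3·(-15) + 13·(-14) + (-3)·11 = -45 - 182 - 33 = -260
|d|² = 9 + 169 + 9 = 187,  |d| = √187 ≈ 13.674794
|e|² = 225 + 196 + 121 = 542,  |e| = √542 ≈ 23.280893
cos θ = -260 / (13.674794 · 23.280893) ≈ -0.81668
θ = arccos(-0.81668) ≈ 144.8°

144.8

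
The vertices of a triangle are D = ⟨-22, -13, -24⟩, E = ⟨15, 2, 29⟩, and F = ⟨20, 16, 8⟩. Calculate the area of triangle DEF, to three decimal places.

DE = (37, 15, 53),  DF = (42, 29, 32)
i: 15·32 - 53·29 = 480 - 1537 = -1057
j: 53·42 - 37·32 = 2226 - 1184 = 1042
k: 37·29 - 15·42 = 1073 - 630 = 443
DE × DF = (-1057, 1042, 443)
|DE × DF| = √2399262 ≈ 1548.9551
area = ½ · 1548.9551 ≈ 774.478

774.478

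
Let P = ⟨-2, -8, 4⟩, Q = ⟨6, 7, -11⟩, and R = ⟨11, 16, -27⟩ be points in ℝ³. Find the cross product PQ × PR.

PQ = (8, 15, -15)
PR = (13, 24, -31)
i: 15·(-31) - (-15)·24 = -465 - (-360) = -105
j: (-15)·13 - 8·(-31) = -195 - (-248) = 53
k: 8·24 - 15·13 = 192 - 195 = -3
PQ × PR = (-105, 53, -3)

(-105, 53, -3)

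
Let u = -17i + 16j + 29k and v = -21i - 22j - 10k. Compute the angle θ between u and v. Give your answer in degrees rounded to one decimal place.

103.8

u · v = (-17)·(-21) + 16·(-22) + 29·(-10) = 357 - 352 - 290 = -285
|u|² = 289 + 256 + 841 = 1386,  |u| = √1386 ≈ 37.229021
|v|² = 441 + 484 + 100 = 1025,  |v| = √1025 ≈ 32.015621
cos θ = -285 / (37.229021 · 32.015621) ≈ -0.23911
θ = arccos(-0.23911) ≈ 103.8°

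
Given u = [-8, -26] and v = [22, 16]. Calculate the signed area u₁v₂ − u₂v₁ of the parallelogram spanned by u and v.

444

(-8)·16 - (-26)·22 = -128 - (-572) = 444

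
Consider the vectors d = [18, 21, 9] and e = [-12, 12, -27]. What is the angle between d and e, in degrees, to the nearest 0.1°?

d · e = 18·(-12) + 21·12 + 9·(-27) = -216 + 252 - 243 = -207
|d|² = 324 + 441 + 81 = 846,  |d| = √846 ≈ 29.086079
|e|² = 144 + 144 + 729 = 1017,  |e| = √1017 ≈ 31.890437
cos θ = -207 / (29.086079 · 31.890437) ≈ -0.22316
θ = arccos(-0.22316) ≈ 102.9°

102.9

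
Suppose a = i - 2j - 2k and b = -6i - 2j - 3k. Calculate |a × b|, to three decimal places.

i: (-2)·(-3) - (-2)·(-2) = 6 - 4 = 2
j: (-2)·(-6) - 1·(-3) = 12 - (-3) = 15
k: 1·(-2) - (-2)·(-6) = -2 - 12 = -14
a × b = (2, 15, -14)
|a × b| = √(2² + 15² + (-14)²) = √425 ≈ 20.6155

20.616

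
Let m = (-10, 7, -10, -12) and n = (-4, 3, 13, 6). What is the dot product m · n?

-141

m · n = (-10)·(-4) + 7·3 + (-10)·13 + (-12)·6 = 40 + 21 - 130 - 72 = -141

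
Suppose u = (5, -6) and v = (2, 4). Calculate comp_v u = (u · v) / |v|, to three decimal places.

-3.130

u · v = 5·2 + (-6)·4 = 10 - 24 = -14
|v| = √(4 + 16) = √20 ≈ 4.4721
comp_v u = -14 / √20 ≈ -3.130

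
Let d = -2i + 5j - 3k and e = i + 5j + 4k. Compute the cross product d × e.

i: 5·4 - (-3)·5 = 20 - (-15) = 35
j: (-3)·1 - (-2)·4 = -3 - (-8) = 5
k: (-2)·5 - 5·1 = -10 - 5 = -15
d × e = (35, 5, -15)

(35, 5, -15)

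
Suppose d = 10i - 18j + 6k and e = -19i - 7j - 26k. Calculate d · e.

-220

d · e = 10·(-19) + (-18)·(-7) + 6·(-26) = -190 + 126 - 156 = -220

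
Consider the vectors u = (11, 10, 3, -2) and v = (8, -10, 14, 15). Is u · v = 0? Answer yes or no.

yes

u · v = 11·8 + 10·(-10) + 3·14 + (-2)·15 = 88 - 100 + 42 - 30 = 0
Zero, so the vectors are orthogonal.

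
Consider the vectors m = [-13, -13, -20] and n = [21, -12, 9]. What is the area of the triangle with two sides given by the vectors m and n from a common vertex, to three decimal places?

i: (-13)·9 - (-20)·(-12) = -117 - 240 = -357
j: (-20)·21 - (-13)·9 = -420 - (-117) = -303
k: (-13)·(-12) - (-13)·21 = 156 - (-273) = 429
m × n = (-357, -303, 429)
|m × n| = √((-357)² + (-303)² + 429²) = √403299 ≈ 635.0583
area = ½ · 635.0583 ≈ 317.529

317.529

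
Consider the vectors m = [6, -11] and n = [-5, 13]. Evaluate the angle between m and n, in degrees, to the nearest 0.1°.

172.4

m · n = 6·(-5) + (-11)·13 = -30 - 143 = -173
|m|² = 36 + 121 = 157,  |m| = √157 ≈ 12.529964
|n|² = 25 + 169 = 194,  |n| = √194 ≈ 13.928388
cos θ = -173 / (12.529964 · 13.928388) ≈ -0.99128
θ = arccos(-0.99128) ≈ 172.4°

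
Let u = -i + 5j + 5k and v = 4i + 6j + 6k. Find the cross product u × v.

i: 5·6 - 5·6 = 30 - 30 = 0
j: 5·4 - (-1)·6 = 20 - (-6) = 26
k: (-1)·6 - 5·4 = -6 - 20 = -26
u × v = (0, 26, -26)

(0, 26, -26)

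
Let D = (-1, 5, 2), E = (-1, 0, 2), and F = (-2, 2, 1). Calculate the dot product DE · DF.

DE = E − D = (0, -5, 0)
DF = F − D = (-1, -3, -1)
DE · DF = 0·(-1) + (-5)·(-3) + 0·(-1) = 0 + 15 + 0 = 15

15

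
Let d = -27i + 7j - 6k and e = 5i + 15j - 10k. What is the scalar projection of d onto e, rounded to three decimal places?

1.604

d · e = (-27)·5 + 7·15 + (-6)·(-10) = -135 + 105 + 60 = 30
|e| = √(25 + 225 + 100) = √350 ≈ 18.7083
comp_e d = 30 / √350 ≈ 1.604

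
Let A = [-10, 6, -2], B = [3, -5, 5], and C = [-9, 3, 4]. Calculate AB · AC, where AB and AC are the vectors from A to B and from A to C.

88

AB = B − A = (13, -11, 7)
AC = C − A = (1, -3, 6)
AB · AC = 13·1 + (-11)·(-3) + 7·6 = 13 + 33 + 42 = 88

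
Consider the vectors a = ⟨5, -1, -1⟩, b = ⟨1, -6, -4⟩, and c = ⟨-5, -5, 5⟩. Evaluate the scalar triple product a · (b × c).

-230

b × c:
i: (-6)·5 - (-4)·(-5) = -30 - 20 = -50
j: (-4)·(-5) - 1·5 = 20 - 5 = 15
k: 1·(-5) - (-6)·(-5) = -5 - 30 = -35
b × c = (-50, 15, -35)
a · (b × c) = 5·(-50) + (-1)·15 + (-1)·(-35) = -250 - 15 + 35 = -230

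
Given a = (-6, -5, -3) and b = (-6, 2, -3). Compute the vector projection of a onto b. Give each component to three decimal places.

a · b = (-6)·(-6) + (-5)·2 + (-3)·(-3) = 36 - 10 + 9 = 35
|b|² = 36 + 4 + 9 = 49
proj_b a = (35/49) · (-6, 2, -3) ≈ (-4.286, 1.429, -2.143)

(-4.286, 1.429, -2.143)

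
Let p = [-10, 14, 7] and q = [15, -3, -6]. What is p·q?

-234

p · q = (-10)·15 + 14·(-3) + 7·(-6) = -150 - 42 - 42 = -234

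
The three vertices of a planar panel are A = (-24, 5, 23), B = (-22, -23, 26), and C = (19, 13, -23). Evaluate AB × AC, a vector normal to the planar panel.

AB = (2, -28, 3)
AC = (43, 8, -46)
i: (-28)·(-46) - 3·8 = 1288 - 24 = 1264
j: 3·43 - 2·(-46) = 129 - (-92) = 221
k: 2·8 - (-28)·43 = 16 - (-1204) = 1220
AB × AC = (1264, 221, 1220)

(1264, 221, 1220)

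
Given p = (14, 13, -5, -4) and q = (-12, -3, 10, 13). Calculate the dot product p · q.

p · q = 14·(-12) + 13·(-3) + (-5)·10 + (-4)·13 = -168 - 39 - 50 - 52 = -309

-309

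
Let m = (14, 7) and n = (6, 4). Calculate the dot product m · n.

m · n = 14·6 + 7·4 = 84 + 28 = 112

112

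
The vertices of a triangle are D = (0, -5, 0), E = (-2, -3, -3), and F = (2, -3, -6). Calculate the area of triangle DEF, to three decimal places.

10.296

DE = (-2, 2, -3),  DF = (2, 2, -6)
i: 2·(-6) - (-3)·2 = -12 - (-6) = -6
j: (-3)·2 - (-2)·(-6) = -6 - 12 = -18
k: (-2)·2 - 2·2 = -4 - 4 = -8
DE × DF = (-6, -18, -8)
|DE × DF| = √424 ≈ 20.5913
area = ½ · 20.5913 ≈ 10.296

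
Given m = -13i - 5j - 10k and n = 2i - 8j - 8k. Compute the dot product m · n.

m · n = (-13)·2 + (-5)·(-8) + (-10)·(-8) = -26 + 40 + 80 = 94

94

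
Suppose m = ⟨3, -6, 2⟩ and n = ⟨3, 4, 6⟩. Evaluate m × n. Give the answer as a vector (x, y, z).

(-44, -12, 30)

i: (-6)·6 - 2·4 = -36 - 8 = -44
j: 2·3 - 3·6 = 6 - 18 = -12
k: 3·4 - (-6)·3 = 12 - (-18) = 30
m × n = (-44, -12, 30)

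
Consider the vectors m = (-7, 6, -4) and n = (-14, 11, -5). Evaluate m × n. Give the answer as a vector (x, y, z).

i: 6·(-5) - (-4)·11 = -30 - (-44) = 14
j: (-4)·(-14) - (-7)·(-5) = 56 - 35 = 21
k: (-7)·11 - 6·(-14) = -77 - (-84) = 7
m × n = (14, 21, 7)

(14, 21, 7)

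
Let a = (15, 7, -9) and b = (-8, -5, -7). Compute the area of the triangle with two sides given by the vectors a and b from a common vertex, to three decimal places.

100.655

i: 7·(-7) - (-9)·(-5) = -49 - 45 = -94
j: (-9)·(-8) - 15·(-7) = 72 - (-105) = 177
k: 15·(-5) - 7·(-8) = -75 - (-56) = -19
a × b = (-94, 177, -19)
|a × b| = √((-94)² + 177² + (-19)²) = √40526 ≈ 201.3107
area = ½ · 201.3107 ≈ 100.655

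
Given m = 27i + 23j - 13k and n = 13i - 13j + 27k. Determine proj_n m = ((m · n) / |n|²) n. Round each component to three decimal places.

(-3.643, 3.643, -7.566)

m · n = 27·13 + 23·(-13) + (-13)·27 = 351 - 299 - 351 = -299
|n|² = 169 + 169 + 729 = 1067
proj_n m = (-299/1067) · (13, -13, 27) ≈ (-3.643, 3.643, -7.566)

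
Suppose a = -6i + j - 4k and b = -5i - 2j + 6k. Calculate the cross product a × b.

i: 1·6 - (-4)·(-2) = 6 - 8 = -2
j: (-4)·(-5) - (-6)·6 = 20 - (-36) = 56
k: (-6)·(-2) - 1·(-5) = 12 - (-5) = 17
a × b = (-2, 56, 17)

(-2, 56, 17)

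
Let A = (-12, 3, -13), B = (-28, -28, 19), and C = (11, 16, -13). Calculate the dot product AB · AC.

AB = B − A = (-16, -31, 32)
AC = C − A = (23, 13, 0)
AB · AC = (-16)·23 + (-31)·13 + 32·0 = -368 - 403 + 0 = -771

-771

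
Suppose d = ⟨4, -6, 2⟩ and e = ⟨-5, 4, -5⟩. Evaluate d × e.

(22, 10, -14)

i: (-6)·(-5) - 2·4 = 30 - 8 = 22
j: 2·(-5) - 4·(-5) = -10 - (-20) = 10
k: 4·4 - (-6)·(-5) = 16 - 30 = -14
d × e = (22, 10, -14)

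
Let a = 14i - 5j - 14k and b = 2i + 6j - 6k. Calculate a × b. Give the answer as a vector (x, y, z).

i: (-5)·(-6) - (-14)·6 = 30 - (-84) = 114
j: (-14)·2 - 14·(-6) = -28 - (-84) = 56
k: 14·6 - (-5)·2 = 84 - (-10) = 94
a × b = (114, 56, 94)

(114, 56, 94)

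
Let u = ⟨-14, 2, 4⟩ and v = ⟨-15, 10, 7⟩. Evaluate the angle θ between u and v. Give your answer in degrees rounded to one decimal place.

u · v = (-14)·(-15) + 2·10 + 4·7 = 210 + 20 + 28 = 258
|u|² = 196 + 4 + 16 = 216,  |u| = √216 ≈ 14.696938
|v|² = 225 + 100 + 49 = 374,  |v| = √374 ≈ 19.339080
cos θ = 258 / (14.696938 · 19.339080) ≈ 0.90773
θ = arccos(0.90773) ≈ 24.8°

24.8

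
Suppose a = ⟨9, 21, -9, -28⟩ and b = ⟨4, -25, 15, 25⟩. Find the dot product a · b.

-1324

a · b = 9·4 + 21·(-25) + (-9)·15 + (-28)·25 = 36 - 525 - 135 - 700 = -1324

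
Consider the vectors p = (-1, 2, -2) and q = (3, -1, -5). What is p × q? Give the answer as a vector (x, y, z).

(-12, -11, -5)

i: 2·(-5) - (-2)·(-1) = -10 - 2 = -12
j: (-2)·3 - (-1)·(-5) = -6 - 5 = -11
k: (-1)·(-1) - 2·3 = 1 - 6 = -5
p × q = (-12, -11, -5)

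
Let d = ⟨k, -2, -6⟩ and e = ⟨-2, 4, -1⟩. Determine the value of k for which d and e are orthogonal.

d · e = k·(-2) + (-2)·4 + (-6)·(-1) = -2 - 2k
Set equal to 0: -2k = 2, so k = -1.

-1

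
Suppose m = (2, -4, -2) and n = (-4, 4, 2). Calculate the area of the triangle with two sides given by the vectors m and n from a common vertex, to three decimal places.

4.472

i: (-4)·2 - (-2)·4 = -8 - (-8) = 0
j: (-2)·(-4) - 2·2 = 8 - 4 = 4
k: 2·4 - (-4)·(-4) = 8 - 16 = -8
m × n = (0, 4, -8)
|m × n| = √(0² + 4² + (-8)²) = √80 ≈ 8.9443
area = ½ · 8.9443 ≈ 4.472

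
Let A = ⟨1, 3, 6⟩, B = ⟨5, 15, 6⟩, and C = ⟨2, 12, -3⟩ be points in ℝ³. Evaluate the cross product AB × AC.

AB = (4, 12, 0)
AC = (1, 9, -9)
i: 12·(-9) - 0·9 = -108 - 0 = -108
j: 0·1 - 4·(-9) = 0 - (-36) = 36
k: 4·9 - 12·1 = 36 - 12 = 24
AB × AC = (-108, 36, 24)

(-108, 36, 24)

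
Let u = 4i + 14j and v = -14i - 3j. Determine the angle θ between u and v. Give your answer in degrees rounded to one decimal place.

u · v = 4·(-14) + 14·(-3) = -56 - 42 = -98
|u|² = 16 + 196 = 212,  |u| = √212 ≈ 14.560220
|v|² = 196 + 9 = 205,  |v| = √205 ≈ 14.317821
cos θ = -98 / (14.560220 · 14.317821) ≈ -0.47009
θ = arccos(-0.47009) ≈ 118.0°

118.0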